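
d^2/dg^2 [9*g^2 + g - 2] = 18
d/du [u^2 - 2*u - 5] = 2*u - 2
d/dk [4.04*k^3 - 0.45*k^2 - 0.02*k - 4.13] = 12.12*k^2 - 0.9*k - 0.02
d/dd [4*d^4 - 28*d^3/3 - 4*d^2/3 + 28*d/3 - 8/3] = 16*d^3 - 28*d^2 - 8*d/3 + 28/3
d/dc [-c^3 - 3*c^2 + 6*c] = -3*c^2 - 6*c + 6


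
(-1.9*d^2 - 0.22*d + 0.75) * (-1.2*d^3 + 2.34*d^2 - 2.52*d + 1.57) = 2.28*d^5 - 4.182*d^4 + 3.3732*d^3 - 0.6736*d^2 - 2.2354*d + 1.1775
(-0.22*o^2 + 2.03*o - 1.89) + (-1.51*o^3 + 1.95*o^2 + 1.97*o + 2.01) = -1.51*o^3 + 1.73*o^2 + 4.0*o + 0.12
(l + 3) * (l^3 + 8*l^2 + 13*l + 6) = l^4 + 11*l^3 + 37*l^2 + 45*l + 18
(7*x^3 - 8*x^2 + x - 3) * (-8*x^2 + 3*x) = -56*x^5 + 85*x^4 - 32*x^3 + 27*x^2 - 9*x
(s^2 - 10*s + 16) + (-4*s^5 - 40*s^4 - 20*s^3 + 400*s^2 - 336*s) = -4*s^5 - 40*s^4 - 20*s^3 + 401*s^2 - 346*s + 16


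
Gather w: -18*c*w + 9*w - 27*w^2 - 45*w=-27*w^2 + w*(-18*c - 36)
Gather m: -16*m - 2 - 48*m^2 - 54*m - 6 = -48*m^2 - 70*m - 8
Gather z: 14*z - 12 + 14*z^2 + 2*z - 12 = 14*z^2 + 16*z - 24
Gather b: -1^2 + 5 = 4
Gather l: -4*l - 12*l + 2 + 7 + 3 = 12 - 16*l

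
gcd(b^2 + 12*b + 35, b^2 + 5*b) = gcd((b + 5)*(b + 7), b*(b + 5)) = b + 5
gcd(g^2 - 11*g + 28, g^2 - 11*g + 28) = g^2 - 11*g + 28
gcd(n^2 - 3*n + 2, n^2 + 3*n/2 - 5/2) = n - 1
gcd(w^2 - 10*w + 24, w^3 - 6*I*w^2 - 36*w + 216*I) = w - 6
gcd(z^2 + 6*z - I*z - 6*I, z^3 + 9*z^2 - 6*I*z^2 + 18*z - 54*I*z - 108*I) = z + 6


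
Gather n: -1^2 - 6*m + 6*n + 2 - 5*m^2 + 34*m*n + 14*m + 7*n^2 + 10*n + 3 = -5*m^2 + 8*m + 7*n^2 + n*(34*m + 16) + 4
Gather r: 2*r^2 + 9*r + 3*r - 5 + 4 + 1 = 2*r^2 + 12*r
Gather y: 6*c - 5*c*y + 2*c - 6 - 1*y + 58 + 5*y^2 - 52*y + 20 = 8*c + 5*y^2 + y*(-5*c - 53) + 72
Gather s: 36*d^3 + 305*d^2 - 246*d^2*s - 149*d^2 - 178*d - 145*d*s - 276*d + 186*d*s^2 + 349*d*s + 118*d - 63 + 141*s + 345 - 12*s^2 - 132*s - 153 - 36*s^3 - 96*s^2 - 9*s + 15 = 36*d^3 + 156*d^2 - 336*d - 36*s^3 + s^2*(186*d - 108) + s*(-246*d^2 + 204*d) + 144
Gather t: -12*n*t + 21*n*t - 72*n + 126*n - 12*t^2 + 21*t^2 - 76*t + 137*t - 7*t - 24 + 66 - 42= 54*n + 9*t^2 + t*(9*n + 54)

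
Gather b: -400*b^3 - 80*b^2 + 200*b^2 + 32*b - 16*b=-400*b^3 + 120*b^2 + 16*b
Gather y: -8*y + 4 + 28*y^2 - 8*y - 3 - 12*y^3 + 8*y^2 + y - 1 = -12*y^3 + 36*y^2 - 15*y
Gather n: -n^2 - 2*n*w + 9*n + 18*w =-n^2 + n*(9 - 2*w) + 18*w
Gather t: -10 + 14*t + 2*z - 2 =14*t + 2*z - 12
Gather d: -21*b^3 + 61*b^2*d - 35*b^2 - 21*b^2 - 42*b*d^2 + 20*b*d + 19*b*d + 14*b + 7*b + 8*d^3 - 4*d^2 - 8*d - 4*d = -21*b^3 - 56*b^2 + 21*b + 8*d^3 + d^2*(-42*b - 4) + d*(61*b^2 + 39*b - 12)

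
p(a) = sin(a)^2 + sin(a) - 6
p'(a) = 2*sin(a)*cos(a) + cos(a)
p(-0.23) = -6.18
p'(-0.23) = 0.53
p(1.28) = -4.12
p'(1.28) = 0.84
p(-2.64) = -6.25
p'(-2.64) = -0.03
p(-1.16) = -6.08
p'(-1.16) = -0.33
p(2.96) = -5.79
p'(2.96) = -1.34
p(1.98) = -4.24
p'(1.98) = -1.13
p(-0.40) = -6.24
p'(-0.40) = 0.20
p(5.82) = -6.25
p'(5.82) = 0.10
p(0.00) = -6.00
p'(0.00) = 1.00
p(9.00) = -5.42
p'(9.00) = -1.66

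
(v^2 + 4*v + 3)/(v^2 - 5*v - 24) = (v + 1)/(v - 8)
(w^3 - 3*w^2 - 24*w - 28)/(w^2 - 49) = (w^2 + 4*w + 4)/(w + 7)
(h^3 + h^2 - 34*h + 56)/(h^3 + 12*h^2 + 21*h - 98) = (h - 4)/(h + 7)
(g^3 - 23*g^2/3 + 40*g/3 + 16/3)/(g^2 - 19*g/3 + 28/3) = (3*g^2 - 11*g - 4)/(3*g - 7)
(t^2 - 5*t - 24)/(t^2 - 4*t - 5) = (-t^2 + 5*t + 24)/(-t^2 + 4*t + 5)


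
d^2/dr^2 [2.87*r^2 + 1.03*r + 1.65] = 5.74000000000000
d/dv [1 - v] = -1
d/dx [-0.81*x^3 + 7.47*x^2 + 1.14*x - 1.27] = -2.43*x^2 + 14.94*x + 1.14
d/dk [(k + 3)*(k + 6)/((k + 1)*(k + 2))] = 2*(-3*k^2 - 16*k - 18)/(k^4 + 6*k^3 + 13*k^2 + 12*k + 4)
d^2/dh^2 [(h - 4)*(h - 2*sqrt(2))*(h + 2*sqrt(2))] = 6*h - 8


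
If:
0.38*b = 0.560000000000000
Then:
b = 1.47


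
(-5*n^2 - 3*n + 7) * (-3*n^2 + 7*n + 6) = 15*n^4 - 26*n^3 - 72*n^2 + 31*n + 42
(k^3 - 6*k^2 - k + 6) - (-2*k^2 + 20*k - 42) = k^3 - 4*k^2 - 21*k + 48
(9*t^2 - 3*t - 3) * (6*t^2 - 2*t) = 54*t^4 - 36*t^3 - 12*t^2 + 6*t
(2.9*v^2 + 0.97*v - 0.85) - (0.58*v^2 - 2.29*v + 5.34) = 2.32*v^2 + 3.26*v - 6.19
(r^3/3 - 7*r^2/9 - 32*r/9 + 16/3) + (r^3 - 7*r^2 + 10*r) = 4*r^3/3 - 70*r^2/9 + 58*r/9 + 16/3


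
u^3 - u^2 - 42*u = u*(u - 7)*(u + 6)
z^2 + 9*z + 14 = (z + 2)*(z + 7)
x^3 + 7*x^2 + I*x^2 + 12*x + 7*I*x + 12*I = (x + 3)*(x + 4)*(x + I)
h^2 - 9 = (h - 3)*(h + 3)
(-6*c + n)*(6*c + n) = -36*c^2 + n^2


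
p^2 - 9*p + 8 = (p - 8)*(p - 1)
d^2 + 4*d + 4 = (d + 2)^2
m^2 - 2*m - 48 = (m - 8)*(m + 6)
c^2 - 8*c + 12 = (c - 6)*(c - 2)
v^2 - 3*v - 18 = (v - 6)*(v + 3)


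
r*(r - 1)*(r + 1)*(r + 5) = r^4 + 5*r^3 - r^2 - 5*r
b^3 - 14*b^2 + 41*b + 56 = (b - 8)*(b - 7)*(b + 1)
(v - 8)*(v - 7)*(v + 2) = v^3 - 13*v^2 + 26*v + 112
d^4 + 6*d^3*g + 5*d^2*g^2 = d^2*(d + g)*(d + 5*g)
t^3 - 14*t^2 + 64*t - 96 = (t - 6)*(t - 4)^2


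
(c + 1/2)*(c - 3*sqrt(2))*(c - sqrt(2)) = c^3 - 4*sqrt(2)*c^2 + c^2/2 - 2*sqrt(2)*c + 6*c + 3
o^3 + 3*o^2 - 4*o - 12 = (o - 2)*(o + 2)*(o + 3)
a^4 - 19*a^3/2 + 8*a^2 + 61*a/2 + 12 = (a - 8)*(a - 3)*(a + 1/2)*(a + 1)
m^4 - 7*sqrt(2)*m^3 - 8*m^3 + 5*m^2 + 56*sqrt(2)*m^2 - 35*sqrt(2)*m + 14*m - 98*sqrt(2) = (m - 7)*(m - 2)*(m + 1)*(m - 7*sqrt(2))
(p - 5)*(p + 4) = p^2 - p - 20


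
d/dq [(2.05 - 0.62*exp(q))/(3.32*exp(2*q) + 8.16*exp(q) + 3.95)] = (2.0584*exp(2*q) - 13.612*exp(q) - 19.177)*exp(q)/(11.0224*exp(4*q) + 54.1824*exp(3*q) + 92.8136*exp(2*q) + 64.464*exp(q) + 15.6025)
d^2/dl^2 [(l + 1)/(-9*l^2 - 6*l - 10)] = 6*(-12*(l + 1)*(3*l + 1)^2 + (9*l + 5)*(9*l^2 + 6*l + 10))/(9*l^2 + 6*l + 10)^3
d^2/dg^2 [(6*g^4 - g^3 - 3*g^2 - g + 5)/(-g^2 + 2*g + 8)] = 2*(-6*g^6 + 36*g^5 + 72*g^4 - 749*g^3 - 2199*g^2 + 246*g + 116)/(g^6 - 6*g^5 - 12*g^4 + 88*g^3 + 96*g^2 - 384*g - 512)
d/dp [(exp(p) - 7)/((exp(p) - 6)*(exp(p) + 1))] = (-exp(2*p) + 14*exp(p) - 41)*exp(p)/(exp(4*p) - 10*exp(3*p) + 13*exp(2*p) + 60*exp(p) + 36)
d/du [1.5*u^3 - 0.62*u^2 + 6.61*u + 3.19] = 4.5*u^2 - 1.24*u + 6.61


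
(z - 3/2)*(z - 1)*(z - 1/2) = z^3 - 3*z^2 + 11*z/4 - 3/4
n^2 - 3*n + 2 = (n - 2)*(n - 1)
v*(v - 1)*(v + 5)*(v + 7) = v^4 + 11*v^3 + 23*v^2 - 35*v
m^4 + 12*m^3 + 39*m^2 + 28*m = m*(m + 1)*(m + 4)*(m + 7)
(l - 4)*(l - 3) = l^2 - 7*l + 12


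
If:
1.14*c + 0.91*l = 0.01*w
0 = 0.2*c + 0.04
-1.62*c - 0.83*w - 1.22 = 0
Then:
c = -0.20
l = 0.24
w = -1.08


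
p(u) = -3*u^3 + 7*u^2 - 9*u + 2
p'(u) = -9*u^2 + 14*u - 9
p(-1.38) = 35.64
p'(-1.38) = -45.46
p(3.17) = -51.75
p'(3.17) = -55.06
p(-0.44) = 7.57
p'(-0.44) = -16.90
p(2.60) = -26.81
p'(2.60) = -33.44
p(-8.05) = 2093.05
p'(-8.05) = -704.92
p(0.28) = -0.04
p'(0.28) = -5.79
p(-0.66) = 11.85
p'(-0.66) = -22.16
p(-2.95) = 166.48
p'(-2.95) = -128.62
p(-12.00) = 6302.00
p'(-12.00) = -1473.00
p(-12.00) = 6302.00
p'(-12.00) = -1473.00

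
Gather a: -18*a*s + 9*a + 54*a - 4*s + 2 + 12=a*(63 - 18*s) - 4*s + 14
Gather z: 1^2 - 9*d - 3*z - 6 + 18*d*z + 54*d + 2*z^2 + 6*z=45*d + 2*z^2 + z*(18*d + 3) - 5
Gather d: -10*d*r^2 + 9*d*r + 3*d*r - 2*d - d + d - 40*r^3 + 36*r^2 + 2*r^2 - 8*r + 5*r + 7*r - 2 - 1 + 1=d*(-10*r^2 + 12*r - 2) - 40*r^3 + 38*r^2 + 4*r - 2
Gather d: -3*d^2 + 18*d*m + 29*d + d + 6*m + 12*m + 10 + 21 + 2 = -3*d^2 + d*(18*m + 30) + 18*m + 33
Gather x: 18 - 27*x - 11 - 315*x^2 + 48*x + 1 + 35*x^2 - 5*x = -280*x^2 + 16*x + 8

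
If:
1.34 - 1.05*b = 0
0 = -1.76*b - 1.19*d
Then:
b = 1.28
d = -1.89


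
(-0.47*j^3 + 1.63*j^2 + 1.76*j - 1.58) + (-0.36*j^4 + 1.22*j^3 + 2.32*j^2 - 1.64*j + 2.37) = -0.36*j^4 + 0.75*j^3 + 3.95*j^2 + 0.12*j + 0.79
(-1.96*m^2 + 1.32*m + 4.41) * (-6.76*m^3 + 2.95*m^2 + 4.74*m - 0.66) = 13.2496*m^5 - 14.7052*m^4 - 35.208*m^3 + 20.5599*m^2 + 20.0322*m - 2.9106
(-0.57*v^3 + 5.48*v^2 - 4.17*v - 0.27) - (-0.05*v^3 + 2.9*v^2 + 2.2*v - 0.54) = -0.52*v^3 + 2.58*v^2 - 6.37*v + 0.27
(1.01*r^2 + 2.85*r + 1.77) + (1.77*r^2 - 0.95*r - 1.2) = 2.78*r^2 + 1.9*r + 0.57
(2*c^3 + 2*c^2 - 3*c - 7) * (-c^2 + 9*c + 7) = -2*c^5 + 16*c^4 + 35*c^3 - 6*c^2 - 84*c - 49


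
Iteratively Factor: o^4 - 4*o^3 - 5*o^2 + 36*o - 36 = (o - 2)*(o^3 - 2*o^2 - 9*o + 18) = (o - 2)^2*(o^2 - 9) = (o - 2)^2*(o + 3)*(o - 3)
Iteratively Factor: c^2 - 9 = (c + 3)*(c - 3)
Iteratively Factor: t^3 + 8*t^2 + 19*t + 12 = (t + 1)*(t^2 + 7*t + 12) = (t + 1)*(t + 3)*(t + 4)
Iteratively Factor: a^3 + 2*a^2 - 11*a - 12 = (a + 1)*(a^2 + a - 12) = (a + 1)*(a + 4)*(a - 3)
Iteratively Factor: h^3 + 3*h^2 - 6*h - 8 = (h + 1)*(h^2 + 2*h - 8) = (h + 1)*(h + 4)*(h - 2)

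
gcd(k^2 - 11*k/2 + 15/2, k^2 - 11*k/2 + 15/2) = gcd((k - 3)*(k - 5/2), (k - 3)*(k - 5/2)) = k^2 - 11*k/2 + 15/2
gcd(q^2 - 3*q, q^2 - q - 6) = q - 3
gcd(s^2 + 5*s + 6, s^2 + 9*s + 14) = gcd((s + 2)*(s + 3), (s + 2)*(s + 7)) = s + 2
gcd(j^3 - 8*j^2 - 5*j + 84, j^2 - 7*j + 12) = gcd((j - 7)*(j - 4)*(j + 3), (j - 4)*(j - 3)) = j - 4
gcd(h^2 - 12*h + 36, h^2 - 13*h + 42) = h - 6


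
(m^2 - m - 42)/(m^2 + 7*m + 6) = (m - 7)/(m + 1)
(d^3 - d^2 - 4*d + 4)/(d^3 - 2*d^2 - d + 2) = (d + 2)/(d + 1)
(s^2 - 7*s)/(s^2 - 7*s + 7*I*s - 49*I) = s/(s + 7*I)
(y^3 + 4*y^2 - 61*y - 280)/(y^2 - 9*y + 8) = (y^2 + 12*y + 35)/(y - 1)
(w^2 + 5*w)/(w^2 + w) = (w + 5)/(w + 1)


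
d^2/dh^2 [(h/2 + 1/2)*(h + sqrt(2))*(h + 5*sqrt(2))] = 3*h + 1 + 6*sqrt(2)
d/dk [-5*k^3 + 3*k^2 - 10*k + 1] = -15*k^2 + 6*k - 10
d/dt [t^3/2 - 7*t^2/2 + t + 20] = 3*t^2/2 - 7*t + 1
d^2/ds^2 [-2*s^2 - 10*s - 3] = -4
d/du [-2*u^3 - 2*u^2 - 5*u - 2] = -6*u^2 - 4*u - 5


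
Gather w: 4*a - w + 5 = 4*a - w + 5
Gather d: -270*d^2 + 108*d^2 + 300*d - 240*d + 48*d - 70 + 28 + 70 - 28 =-162*d^2 + 108*d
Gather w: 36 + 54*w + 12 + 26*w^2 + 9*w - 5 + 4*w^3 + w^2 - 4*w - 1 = 4*w^3 + 27*w^2 + 59*w + 42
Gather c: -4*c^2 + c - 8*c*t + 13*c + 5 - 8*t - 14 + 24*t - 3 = -4*c^2 + c*(14 - 8*t) + 16*t - 12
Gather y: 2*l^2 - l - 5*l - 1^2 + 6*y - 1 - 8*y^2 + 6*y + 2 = 2*l^2 - 6*l - 8*y^2 + 12*y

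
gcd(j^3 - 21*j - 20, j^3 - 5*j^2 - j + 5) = j^2 - 4*j - 5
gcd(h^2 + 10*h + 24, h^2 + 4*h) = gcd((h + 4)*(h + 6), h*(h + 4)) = h + 4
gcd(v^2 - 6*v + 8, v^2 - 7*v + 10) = v - 2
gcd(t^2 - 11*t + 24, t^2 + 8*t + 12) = 1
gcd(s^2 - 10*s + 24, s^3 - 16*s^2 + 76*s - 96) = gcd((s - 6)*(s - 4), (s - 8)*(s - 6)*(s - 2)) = s - 6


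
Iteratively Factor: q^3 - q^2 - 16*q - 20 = (q - 5)*(q^2 + 4*q + 4) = (q - 5)*(q + 2)*(q + 2)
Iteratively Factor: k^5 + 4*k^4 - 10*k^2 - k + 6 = (k + 3)*(k^4 + k^3 - 3*k^2 - k + 2) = (k + 1)*(k + 3)*(k^3 - 3*k + 2) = (k - 1)*(k + 1)*(k + 3)*(k^2 + k - 2) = (k - 1)*(k + 1)*(k + 2)*(k + 3)*(k - 1)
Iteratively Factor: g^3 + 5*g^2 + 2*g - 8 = (g + 4)*(g^2 + g - 2) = (g + 2)*(g + 4)*(g - 1)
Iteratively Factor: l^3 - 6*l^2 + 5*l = (l)*(l^2 - 6*l + 5) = l*(l - 5)*(l - 1)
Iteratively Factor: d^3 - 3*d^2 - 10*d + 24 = (d - 2)*(d^2 - d - 12) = (d - 4)*(d - 2)*(d + 3)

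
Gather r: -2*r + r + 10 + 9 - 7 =12 - r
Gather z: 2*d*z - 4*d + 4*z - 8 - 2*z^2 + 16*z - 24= -4*d - 2*z^2 + z*(2*d + 20) - 32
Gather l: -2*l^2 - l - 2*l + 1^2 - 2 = -2*l^2 - 3*l - 1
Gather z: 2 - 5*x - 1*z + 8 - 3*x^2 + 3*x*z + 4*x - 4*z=-3*x^2 - x + z*(3*x - 5) + 10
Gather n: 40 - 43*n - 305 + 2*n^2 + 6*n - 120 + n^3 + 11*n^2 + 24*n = n^3 + 13*n^2 - 13*n - 385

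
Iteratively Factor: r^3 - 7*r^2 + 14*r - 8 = (r - 4)*(r^2 - 3*r + 2) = (r - 4)*(r - 2)*(r - 1)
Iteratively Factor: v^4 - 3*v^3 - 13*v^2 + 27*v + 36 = (v - 3)*(v^3 - 13*v - 12) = (v - 3)*(v + 1)*(v^2 - v - 12) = (v - 3)*(v + 1)*(v + 3)*(v - 4)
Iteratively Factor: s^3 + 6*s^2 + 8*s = (s + 4)*(s^2 + 2*s) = s*(s + 4)*(s + 2)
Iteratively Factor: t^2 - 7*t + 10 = (t - 2)*(t - 5)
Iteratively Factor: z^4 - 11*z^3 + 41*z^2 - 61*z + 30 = (z - 5)*(z^3 - 6*z^2 + 11*z - 6) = (z - 5)*(z - 1)*(z^2 - 5*z + 6) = (z - 5)*(z - 2)*(z - 1)*(z - 3)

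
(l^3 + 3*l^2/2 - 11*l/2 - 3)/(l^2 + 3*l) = l - 3/2 - 1/l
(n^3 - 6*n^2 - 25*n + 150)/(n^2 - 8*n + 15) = (n^2 - n - 30)/(n - 3)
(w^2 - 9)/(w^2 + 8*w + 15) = (w - 3)/(w + 5)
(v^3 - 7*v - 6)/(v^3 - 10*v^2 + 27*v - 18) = (v^2 + 3*v + 2)/(v^2 - 7*v + 6)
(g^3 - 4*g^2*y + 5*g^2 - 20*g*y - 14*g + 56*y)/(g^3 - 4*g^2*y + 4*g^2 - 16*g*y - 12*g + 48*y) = (g + 7)/(g + 6)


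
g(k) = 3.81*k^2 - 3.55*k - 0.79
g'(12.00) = 87.89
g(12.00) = 505.25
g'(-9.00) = -72.13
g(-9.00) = 339.77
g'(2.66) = 16.72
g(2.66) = 16.73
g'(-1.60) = -15.74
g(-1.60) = 14.64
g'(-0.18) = -4.92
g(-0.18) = -0.03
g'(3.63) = 24.11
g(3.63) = 36.53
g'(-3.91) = -33.34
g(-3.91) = 71.34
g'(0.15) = -2.41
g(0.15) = -1.24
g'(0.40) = -0.50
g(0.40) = -1.60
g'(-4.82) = -40.28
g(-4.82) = 104.84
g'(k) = 7.62*k - 3.55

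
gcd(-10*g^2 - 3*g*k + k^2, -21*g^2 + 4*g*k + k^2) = 1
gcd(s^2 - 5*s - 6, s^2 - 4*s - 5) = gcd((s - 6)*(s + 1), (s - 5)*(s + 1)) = s + 1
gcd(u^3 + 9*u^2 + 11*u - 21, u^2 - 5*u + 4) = u - 1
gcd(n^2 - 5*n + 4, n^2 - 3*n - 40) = 1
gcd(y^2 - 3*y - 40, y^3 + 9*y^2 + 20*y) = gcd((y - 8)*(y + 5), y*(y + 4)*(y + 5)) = y + 5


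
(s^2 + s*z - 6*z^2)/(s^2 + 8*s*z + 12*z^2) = (s^2 + s*z - 6*z^2)/(s^2 + 8*s*z + 12*z^2)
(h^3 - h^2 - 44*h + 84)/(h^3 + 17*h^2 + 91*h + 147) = (h^2 - 8*h + 12)/(h^2 + 10*h + 21)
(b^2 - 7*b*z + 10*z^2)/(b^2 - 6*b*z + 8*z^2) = (-b + 5*z)/(-b + 4*z)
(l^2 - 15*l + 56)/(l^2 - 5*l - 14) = (l - 8)/(l + 2)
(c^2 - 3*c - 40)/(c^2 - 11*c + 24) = (c + 5)/(c - 3)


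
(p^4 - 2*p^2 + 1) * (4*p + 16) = 4*p^5 + 16*p^4 - 8*p^3 - 32*p^2 + 4*p + 16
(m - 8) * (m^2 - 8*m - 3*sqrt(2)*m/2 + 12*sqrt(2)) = m^3 - 16*m^2 - 3*sqrt(2)*m^2/2 + 24*sqrt(2)*m + 64*m - 96*sqrt(2)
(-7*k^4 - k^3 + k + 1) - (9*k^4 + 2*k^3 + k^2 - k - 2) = -16*k^4 - 3*k^3 - k^2 + 2*k + 3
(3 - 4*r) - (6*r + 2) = 1 - 10*r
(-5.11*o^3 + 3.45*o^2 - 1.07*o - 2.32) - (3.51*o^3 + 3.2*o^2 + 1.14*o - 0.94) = -8.62*o^3 + 0.25*o^2 - 2.21*o - 1.38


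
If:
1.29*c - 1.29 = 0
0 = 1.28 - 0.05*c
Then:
No Solution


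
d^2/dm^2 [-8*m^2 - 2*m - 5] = -16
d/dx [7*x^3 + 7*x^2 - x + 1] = 21*x^2 + 14*x - 1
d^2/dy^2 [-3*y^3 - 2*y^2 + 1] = -18*y - 4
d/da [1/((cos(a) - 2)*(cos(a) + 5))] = (2*cos(a) + 3)*sin(a)/((cos(a) - 2)^2*(cos(a) + 5)^2)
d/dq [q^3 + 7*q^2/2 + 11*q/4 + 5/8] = 3*q^2 + 7*q + 11/4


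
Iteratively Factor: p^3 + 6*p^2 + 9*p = (p + 3)*(p^2 + 3*p) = p*(p + 3)*(p + 3)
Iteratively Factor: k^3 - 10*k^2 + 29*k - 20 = (k - 1)*(k^2 - 9*k + 20) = (k - 5)*(k - 1)*(k - 4)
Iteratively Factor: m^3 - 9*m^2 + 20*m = (m - 5)*(m^2 - 4*m) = (m - 5)*(m - 4)*(m)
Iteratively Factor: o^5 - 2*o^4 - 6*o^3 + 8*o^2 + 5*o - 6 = (o - 1)*(o^4 - o^3 - 7*o^2 + o + 6) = (o - 3)*(o - 1)*(o^3 + 2*o^2 - o - 2) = (o - 3)*(o - 1)^2*(o^2 + 3*o + 2) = (o - 3)*(o - 1)^2*(o + 2)*(o + 1)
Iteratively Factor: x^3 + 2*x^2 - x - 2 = (x - 1)*(x^2 + 3*x + 2) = (x - 1)*(x + 2)*(x + 1)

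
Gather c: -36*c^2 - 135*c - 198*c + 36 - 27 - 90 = -36*c^2 - 333*c - 81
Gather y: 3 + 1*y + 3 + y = 2*y + 6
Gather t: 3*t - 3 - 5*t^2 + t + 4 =-5*t^2 + 4*t + 1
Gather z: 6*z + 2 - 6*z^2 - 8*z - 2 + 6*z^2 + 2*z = 0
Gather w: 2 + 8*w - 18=8*w - 16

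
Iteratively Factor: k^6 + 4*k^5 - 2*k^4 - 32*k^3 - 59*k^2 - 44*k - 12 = (k + 2)*(k^5 + 2*k^4 - 6*k^3 - 20*k^2 - 19*k - 6) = (k + 2)^2*(k^4 - 6*k^2 - 8*k - 3) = (k + 1)*(k + 2)^2*(k^3 - k^2 - 5*k - 3) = (k + 1)^2*(k + 2)^2*(k^2 - 2*k - 3) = (k - 3)*(k + 1)^2*(k + 2)^2*(k + 1)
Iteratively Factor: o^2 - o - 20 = (o + 4)*(o - 5)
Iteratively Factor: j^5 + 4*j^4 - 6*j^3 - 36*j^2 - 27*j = (j + 3)*(j^4 + j^3 - 9*j^2 - 9*j) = j*(j + 3)*(j^3 + j^2 - 9*j - 9) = j*(j - 3)*(j + 3)*(j^2 + 4*j + 3) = j*(j - 3)*(j + 3)^2*(j + 1)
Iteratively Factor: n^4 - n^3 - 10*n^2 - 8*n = (n - 4)*(n^3 + 3*n^2 + 2*n) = (n - 4)*(n + 2)*(n^2 + n) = n*(n - 4)*(n + 2)*(n + 1)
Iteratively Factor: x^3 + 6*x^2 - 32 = (x - 2)*(x^2 + 8*x + 16) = (x - 2)*(x + 4)*(x + 4)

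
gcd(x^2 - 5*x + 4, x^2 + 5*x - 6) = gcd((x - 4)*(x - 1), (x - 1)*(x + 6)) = x - 1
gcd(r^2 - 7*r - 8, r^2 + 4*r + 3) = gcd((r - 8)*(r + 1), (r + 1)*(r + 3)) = r + 1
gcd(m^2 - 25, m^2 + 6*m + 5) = m + 5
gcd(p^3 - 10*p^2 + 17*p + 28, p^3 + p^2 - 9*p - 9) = p + 1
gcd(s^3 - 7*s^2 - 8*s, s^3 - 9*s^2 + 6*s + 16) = s^2 - 7*s - 8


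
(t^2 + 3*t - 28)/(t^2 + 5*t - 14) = (t - 4)/(t - 2)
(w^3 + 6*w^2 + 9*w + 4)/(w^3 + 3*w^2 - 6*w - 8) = (w + 1)/(w - 2)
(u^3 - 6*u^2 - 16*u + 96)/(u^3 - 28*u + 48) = (u^2 - 2*u - 24)/(u^2 + 4*u - 12)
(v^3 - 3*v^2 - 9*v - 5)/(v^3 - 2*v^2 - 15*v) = (v^2 + 2*v + 1)/(v*(v + 3))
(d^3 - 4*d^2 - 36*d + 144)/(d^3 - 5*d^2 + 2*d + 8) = (d^2 - 36)/(d^2 - d - 2)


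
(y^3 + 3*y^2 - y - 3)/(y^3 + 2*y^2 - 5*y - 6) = (y - 1)/(y - 2)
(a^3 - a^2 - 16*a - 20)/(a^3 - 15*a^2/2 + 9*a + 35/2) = 2*(a^2 + 4*a + 4)/(2*a^2 - 5*a - 7)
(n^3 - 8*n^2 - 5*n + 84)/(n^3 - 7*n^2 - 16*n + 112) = (n + 3)/(n + 4)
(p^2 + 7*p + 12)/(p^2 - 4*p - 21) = (p + 4)/(p - 7)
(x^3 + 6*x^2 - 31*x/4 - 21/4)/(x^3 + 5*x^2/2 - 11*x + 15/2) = (2*x^2 + 15*x + 7)/(2*(x^2 + 4*x - 5))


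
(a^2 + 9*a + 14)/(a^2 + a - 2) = (a + 7)/(a - 1)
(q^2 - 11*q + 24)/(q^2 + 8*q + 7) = (q^2 - 11*q + 24)/(q^2 + 8*q + 7)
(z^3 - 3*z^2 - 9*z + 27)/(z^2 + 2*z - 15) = (z^2 - 9)/(z + 5)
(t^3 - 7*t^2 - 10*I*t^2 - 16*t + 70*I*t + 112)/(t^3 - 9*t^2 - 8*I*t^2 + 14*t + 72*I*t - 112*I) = (t - 2*I)/(t - 2)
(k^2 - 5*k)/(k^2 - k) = (k - 5)/(k - 1)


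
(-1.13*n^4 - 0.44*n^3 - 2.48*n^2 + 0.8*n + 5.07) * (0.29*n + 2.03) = -0.3277*n^5 - 2.4215*n^4 - 1.6124*n^3 - 4.8024*n^2 + 3.0943*n + 10.2921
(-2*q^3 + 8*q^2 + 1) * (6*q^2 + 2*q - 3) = -12*q^5 + 44*q^4 + 22*q^3 - 18*q^2 + 2*q - 3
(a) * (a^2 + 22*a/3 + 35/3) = a^3 + 22*a^2/3 + 35*a/3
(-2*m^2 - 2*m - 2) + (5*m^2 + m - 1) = 3*m^2 - m - 3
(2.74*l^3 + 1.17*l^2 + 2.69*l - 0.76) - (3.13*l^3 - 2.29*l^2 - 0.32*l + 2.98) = -0.39*l^3 + 3.46*l^2 + 3.01*l - 3.74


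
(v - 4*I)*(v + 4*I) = v^2 + 16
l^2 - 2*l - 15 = (l - 5)*(l + 3)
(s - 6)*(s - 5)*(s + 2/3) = s^3 - 31*s^2/3 + 68*s/3 + 20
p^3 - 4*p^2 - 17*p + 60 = (p - 5)*(p - 3)*(p + 4)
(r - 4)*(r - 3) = r^2 - 7*r + 12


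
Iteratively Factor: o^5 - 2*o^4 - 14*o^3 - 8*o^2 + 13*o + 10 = (o + 1)*(o^4 - 3*o^3 - 11*o^2 + 3*o + 10) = (o + 1)*(o + 2)*(o^3 - 5*o^2 - o + 5) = (o + 1)^2*(o + 2)*(o^2 - 6*o + 5) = (o - 1)*(o + 1)^2*(o + 2)*(o - 5)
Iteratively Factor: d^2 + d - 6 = (d - 2)*(d + 3)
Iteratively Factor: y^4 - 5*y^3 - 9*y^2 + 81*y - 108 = (y - 3)*(y^3 - 2*y^2 - 15*y + 36) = (y - 3)^2*(y^2 + y - 12) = (y - 3)^2*(y + 4)*(y - 3)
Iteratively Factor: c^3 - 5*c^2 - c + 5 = (c + 1)*(c^2 - 6*c + 5) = (c - 1)*(c + 1)*(c - 5)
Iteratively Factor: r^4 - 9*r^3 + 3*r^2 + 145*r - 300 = (r + 4)*(r^3 - 13*r^2 + 55*r - 75) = (r - 5)*(r + 4)*(r^2 - 8*r + 15) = (r - 5)*(r - 3)*(r + 4)*(r - 5)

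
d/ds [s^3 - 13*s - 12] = 3*s^2 - 13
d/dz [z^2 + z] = 2*z + 1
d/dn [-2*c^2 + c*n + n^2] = c + 2*n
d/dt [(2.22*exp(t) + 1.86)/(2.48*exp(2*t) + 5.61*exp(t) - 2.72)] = (-(2.22*exp(t) + 1.86)*(4.96*exp(t) + 5.61) + 5.5056*exp(2*t) + 12.4542*exp(t) - 6.0384)*exp(t)/(2.48*exp(2*t) + 5.61*exp(t) - 2.72)^2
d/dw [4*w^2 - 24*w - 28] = 8*w - 24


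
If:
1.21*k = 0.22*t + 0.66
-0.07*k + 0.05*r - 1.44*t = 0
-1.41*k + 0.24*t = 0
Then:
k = -8.00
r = -1364.80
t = -47.00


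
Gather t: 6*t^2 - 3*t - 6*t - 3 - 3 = 6*t^2 - 9*t - 6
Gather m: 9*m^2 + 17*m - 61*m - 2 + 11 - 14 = 9*m^2 - 44*m - 5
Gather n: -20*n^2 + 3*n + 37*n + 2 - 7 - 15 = -20*n^2 + 40*n - 20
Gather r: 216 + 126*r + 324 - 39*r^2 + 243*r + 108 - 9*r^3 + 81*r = -9*r^3 - 39*r^2 + 450*r + 648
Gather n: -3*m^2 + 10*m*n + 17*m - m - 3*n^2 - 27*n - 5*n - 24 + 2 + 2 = -3*m^2 + 16*m - 3*n^2 + n*(10*m - 32) - 20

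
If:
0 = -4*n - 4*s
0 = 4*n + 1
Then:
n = -1/4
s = 1/4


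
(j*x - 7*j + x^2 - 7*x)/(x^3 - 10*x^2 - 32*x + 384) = (j*x - 7*j + x^2 - 7*x)/(x^3 - 10*x^2 - 32*x + 384)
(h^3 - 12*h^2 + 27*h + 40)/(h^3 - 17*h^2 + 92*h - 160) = (h + 1)/(h - 4)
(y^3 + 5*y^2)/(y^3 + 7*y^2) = (y + 5)/(y + 7)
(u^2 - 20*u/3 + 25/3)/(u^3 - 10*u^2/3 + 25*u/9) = 3*(u - 5)/(u*(3*u - 5))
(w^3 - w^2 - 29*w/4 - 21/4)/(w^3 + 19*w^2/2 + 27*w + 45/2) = (2*w^2 - 5*w - 7)/(2*(w^2 + 8*w + 15))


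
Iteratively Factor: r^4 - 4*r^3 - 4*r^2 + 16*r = (r - 4)*(r^3 - 4*r) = (r - 4)*(r + 2)*(r^2 - 2*r) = r*(r - 4)*(r + 2)*(r - 2)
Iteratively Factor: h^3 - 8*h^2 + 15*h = (h - 5)*(h^2 - 3*h) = h*(h - 5)*(h - 3)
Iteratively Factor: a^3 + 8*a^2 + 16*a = (a)*(a^2 + 8*a + 16) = a*(a + 4)*(a + 4)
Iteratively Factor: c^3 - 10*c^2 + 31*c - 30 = (c - 2)*(c^2 - 8*c + 15) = (c - 5)*(c - 2)*(c - 3)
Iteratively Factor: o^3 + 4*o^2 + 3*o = (o)*(o^2 + 4*o + 3) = o*(o + 1)*(o + 3)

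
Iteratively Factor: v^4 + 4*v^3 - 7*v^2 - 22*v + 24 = (v - 1)*(v^3 + 5*v^2 - 2*v - 24) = (v - 1)*(v + 3)*(v^2 + 2*v - 8) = (v - 1)*(v + 3)*(v + 4)*(v - 2)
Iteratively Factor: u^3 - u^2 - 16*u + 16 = (u + 4)*(u^2 - 5*u + 4) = (u - 4)*(u + 4)*(u - 1)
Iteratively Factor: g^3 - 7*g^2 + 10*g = (g)*(g^2 - 7*g + 10) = g*(g - 5)*(g - 2)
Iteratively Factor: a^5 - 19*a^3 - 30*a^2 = (a)*(a^4 - 19*a^2 - 30*a) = a*(a + 2)*(a^3 - 2*a^2 - 15*a) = a*(a + 2)*(a + 3)*(a^2 - 5*a) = a^2*(a + 2)*(a + 3)*(a - 5)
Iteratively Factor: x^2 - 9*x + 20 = (x - 5)*(x - 4)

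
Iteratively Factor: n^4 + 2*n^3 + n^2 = (n + 1)*(n^3 + n^2) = n*(n + 1)*(n^2 + n) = n*(n + 1)^2*(n)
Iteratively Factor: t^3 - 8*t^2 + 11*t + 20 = (t - 4)*(t^2 - 4*t - 5) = (t - 4)*(t + 1)*(t - 5)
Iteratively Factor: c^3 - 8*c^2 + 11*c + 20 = (c + 1)*(c^2 - 9*c + 20) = (c - 5)*(c + 1)*(c - 4)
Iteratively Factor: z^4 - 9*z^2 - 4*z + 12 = (z - 1)*(z^3 + z^2 - 8*z - 12) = (z - 1)*(z + 2)*(z^2 - z - 6) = (z - 1)*(z + 2)^2*(z - 3)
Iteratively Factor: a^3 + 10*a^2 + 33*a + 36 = (a + 4)*(a^2 + 6*a + 9) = (a + 3)*(a + 4)*(a + 3)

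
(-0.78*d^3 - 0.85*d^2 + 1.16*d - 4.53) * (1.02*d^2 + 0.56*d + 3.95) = -0.7956*d^5 - 1.3038*d^4 - 2.3738*d^3 - 7.3285*d^2 + 2.0452*d - 17.8935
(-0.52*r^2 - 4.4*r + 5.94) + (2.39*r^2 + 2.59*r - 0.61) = 1.87*r^2 - 1.81*r + 5.33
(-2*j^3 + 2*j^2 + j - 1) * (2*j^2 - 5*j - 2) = -4*j^5 + 14*j^4 - 4*j^3 - 11*j^2 + 3*j + 2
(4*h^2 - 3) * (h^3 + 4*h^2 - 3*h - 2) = 4*h^5 + 16*h^4 - 15*h^3 - 20*h^2 + 9*h + 6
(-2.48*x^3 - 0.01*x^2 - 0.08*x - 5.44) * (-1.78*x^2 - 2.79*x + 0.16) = 4.4144*x^5 + 6.937*x^4 - 0.2265*x^3 + 9.9048*x^2 + 15.1648*x - 0.8704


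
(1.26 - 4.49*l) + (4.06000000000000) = 5.32 - 4.49*l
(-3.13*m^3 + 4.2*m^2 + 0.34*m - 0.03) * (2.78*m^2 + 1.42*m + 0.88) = -8.7014*m^5 + 7.2314*m^4 + 4.1548*m^3 + 4.0954*m^2 + 0.2566*m - 0.0264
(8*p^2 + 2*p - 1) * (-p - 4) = -8*p^3 - 34*p^2 - 7*p + 4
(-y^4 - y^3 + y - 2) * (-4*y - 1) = 4*y^5 + 5*y^4 + y^3 - 4*y^2 + 7*y + 2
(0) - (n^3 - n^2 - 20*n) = -n^3 + n^2 + 20*n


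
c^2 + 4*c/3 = c*(c + 4/3)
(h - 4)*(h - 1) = h^2 - 5*h + 4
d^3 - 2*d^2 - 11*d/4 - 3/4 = (d - 3)*(d + 1/2)^2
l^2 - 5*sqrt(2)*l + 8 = (l - 4*sqrt(2))*(l - sqrt(2))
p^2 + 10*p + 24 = (p + 4)*(p + 6)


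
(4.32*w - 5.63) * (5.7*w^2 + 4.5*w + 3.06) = 24.624*w^3 - 12.651*w^2 - 12.1158*w - 17.2278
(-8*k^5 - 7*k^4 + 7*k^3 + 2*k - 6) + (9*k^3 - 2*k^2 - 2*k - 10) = -8*k^5 - 7*k^4 + 16*k^3 - 2*k^2 - 16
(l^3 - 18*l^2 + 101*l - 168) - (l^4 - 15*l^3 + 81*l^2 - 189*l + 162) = -l^4 + 16*l^3 - 99*l^2 + 290*l - 330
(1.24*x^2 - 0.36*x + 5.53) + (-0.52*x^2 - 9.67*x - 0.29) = 0.72*x^2 - 10.03*x + 5.24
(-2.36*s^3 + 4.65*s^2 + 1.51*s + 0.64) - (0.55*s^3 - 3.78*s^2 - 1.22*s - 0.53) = -2.91*s^3 + 8.43*s^2 + 2.73*s + 1.17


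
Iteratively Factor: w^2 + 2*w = (w)*(w + 2)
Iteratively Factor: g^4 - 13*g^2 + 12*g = (g - 3)*(g^3 + 3*g^2 - 4*g) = (g - 3)*(g + 4)*(g^2 - g) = g*(g - 3)*(g + 4)*(g - 1)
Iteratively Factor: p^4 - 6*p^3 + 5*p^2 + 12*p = (p + 1)*(p^3 - 7*p^2 + 12*p) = p*(p + 1)*(p^2 - 7*p + 12) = p*(p - 4)*(p + 1)*(p - 3)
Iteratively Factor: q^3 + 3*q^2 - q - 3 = (q + 1)*(q^2 + 2*q - 3) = (q - 1)*(q + 1)*(q + 3)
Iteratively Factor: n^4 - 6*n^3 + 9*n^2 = (n)*(n^3 - 6*n^2 + 9*n) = n^2*(n^2 - 6*n + 9) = n^2*(n - 3)*(n - 3)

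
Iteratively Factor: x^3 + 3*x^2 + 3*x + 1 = (x + 1)*(x^2 + 2*x + 1) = (x + 1)^2*(x + 1)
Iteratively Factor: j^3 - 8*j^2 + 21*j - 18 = (j - 2)*(j^2 - 6*j + 9) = (j - 3)*(j - 2)*(j - 3)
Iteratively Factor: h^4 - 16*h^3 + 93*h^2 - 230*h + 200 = (h - 2)*(h^3 - 14*h^2 + 65*h - 100) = (h - 4)*(h - 2)*(h^2 - 10*h + 25) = (h - 5)*(h - 4)*(h - 2)*(h - 5)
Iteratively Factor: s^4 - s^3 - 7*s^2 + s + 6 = (s - 3)*(s^3 + 2*s^2 - s - 2) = (s - 3)*(s + 2)*(s^2 - 1) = (s - 3)*(s + 1)*(s + 2)*(s - 1)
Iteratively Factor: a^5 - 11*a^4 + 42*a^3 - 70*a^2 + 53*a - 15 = (a - 3)*(a^4 - 8*a^3 + 18*a^2 - 16*a + 5) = (a - 3)*(a - 1)*(a^3 - 7*a^2 + 11*a - 5) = (a - 3)*(a - 1)^2*(a^2 - 6*a + 5) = (a - 5)*(a - 3)*(a - 1)^2*(a - 1)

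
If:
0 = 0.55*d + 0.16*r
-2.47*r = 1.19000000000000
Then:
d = 0.14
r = -0.48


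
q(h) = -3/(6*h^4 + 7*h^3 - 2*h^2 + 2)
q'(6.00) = 0.00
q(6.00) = 0.00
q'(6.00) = 0.00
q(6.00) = 0.00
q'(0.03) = -0.08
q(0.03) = -1.50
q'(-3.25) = -0.01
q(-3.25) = -0.01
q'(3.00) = 0.01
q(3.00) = -0.00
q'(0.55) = 2.53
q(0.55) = -0.97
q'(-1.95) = -0.32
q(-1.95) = -0.10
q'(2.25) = 0.02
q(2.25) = -0.01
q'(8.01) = 0.00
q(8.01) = -0.00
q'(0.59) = 2.46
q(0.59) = -0.86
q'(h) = -3*(-24*h^3 - 21*h^2 + 4*h)/(6*h^4 + 7*h^3 - 2*h^2 + 2)^2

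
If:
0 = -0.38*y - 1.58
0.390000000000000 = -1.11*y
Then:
No Solution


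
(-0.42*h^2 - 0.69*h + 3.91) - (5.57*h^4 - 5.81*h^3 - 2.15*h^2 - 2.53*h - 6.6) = -5.57*h^4 + 5.81*h^3 + 1.73*h^2 + 1.84*h + 10.51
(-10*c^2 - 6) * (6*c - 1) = -60*c^3 + 10*c^2 - 36*c + 6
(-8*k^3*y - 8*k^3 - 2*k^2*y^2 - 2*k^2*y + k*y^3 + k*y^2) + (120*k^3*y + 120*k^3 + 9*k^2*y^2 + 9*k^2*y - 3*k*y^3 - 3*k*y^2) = 112*k^3*y + 112*k^3 + 7*k^2*y^2 + 7*k^2*y - 2*k*y^3 - 2*k*y^2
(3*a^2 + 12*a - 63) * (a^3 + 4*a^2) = 3*a^5 + 24*a^4 - 15*a^3 - 252*a^2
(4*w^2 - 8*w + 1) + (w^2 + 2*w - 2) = 5*w^2 - 6*w - 1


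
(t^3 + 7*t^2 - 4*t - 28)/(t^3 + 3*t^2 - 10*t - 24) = (t^2 + 5*t - 14)/(t^2 + t - 12)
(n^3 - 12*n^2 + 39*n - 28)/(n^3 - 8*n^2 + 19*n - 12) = (n - 7)/(n - 3)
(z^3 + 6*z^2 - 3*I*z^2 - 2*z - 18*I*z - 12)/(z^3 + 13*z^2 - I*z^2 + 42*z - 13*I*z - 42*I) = (z - 2*I)/(z + 7)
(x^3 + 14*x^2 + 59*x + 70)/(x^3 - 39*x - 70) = (x + 7)/(x - 7)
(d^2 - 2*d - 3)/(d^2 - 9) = (d + 1)/(d + 3)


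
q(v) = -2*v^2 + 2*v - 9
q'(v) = 2 - 4*v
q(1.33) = -9.88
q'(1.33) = -3.32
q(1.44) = -10.27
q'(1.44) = -3.76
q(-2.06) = -21.61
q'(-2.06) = 10.24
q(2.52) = -16.66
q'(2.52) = -8.08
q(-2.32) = -24.40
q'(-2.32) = 11.28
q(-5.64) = -83.90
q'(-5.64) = 24.56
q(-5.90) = -90.42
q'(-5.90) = 25.60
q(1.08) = -9.17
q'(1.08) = -2.32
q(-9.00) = -189.00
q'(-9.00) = 38.00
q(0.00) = -9.00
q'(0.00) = 2.00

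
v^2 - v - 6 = (v - 3)*(v + 2)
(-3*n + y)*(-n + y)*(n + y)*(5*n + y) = 15*n^4 - 2*n^3*y - 16*n^2*y^2 + 2*n*y^3 + y^4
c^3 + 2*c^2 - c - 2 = (c - 1)*(c + 1)*(c + 2)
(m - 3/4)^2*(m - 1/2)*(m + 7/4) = m^4 - m^3/4 - 35*m^2/16 + 129*m/64 - 63/128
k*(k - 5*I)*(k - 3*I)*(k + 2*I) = k^4 - 6*I*k^3 + k^2 - 30*I*k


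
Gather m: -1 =-1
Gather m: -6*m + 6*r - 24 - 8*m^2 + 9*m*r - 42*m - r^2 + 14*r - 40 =-8*m^2 + m*(9*r - 48) - r^2 + 20*r - 64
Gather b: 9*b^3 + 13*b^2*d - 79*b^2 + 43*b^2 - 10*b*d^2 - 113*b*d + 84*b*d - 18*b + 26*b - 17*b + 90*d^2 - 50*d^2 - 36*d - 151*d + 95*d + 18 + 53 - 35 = 9*b^3 + b^2*(13*d - 36) + b*(-10*d^2 - 29*d - 9) + 40*d^2 - 92*d + 36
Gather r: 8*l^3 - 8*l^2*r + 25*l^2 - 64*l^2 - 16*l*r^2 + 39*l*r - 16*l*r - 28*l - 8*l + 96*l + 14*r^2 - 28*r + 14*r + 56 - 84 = 8*l^3 - 39*l^2 + 60*l + r^2*(14 - 16*l) + r*(-8*l^2 + 23*l - 14) - 28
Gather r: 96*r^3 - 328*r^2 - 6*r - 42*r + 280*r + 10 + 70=96*r^3 - 328*r^2 + 232*r + 80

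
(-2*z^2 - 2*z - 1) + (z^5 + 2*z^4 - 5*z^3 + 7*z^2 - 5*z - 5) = z^5 + 2*z^4 - 5*z^3 + 5*z^2 - 7*z - 6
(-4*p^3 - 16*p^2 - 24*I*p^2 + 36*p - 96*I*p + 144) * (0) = 0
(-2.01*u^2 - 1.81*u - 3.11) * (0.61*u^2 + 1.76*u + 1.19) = -1.2261*u^4 - 4.6417*u^3 - 7.4746*u^2 - 7.6275*u - 3.7009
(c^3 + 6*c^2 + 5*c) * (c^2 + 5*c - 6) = c^5 + 11*c^4 + 29*c^3 - 11*c^2 - 30*c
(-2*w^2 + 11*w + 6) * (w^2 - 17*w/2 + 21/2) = -2*w^4 + 28*w^3 - 217*w^2/2 + 129*w/2 + 63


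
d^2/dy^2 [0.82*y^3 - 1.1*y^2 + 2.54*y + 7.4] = 4.92*y - 2.2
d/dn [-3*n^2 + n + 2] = 1 - 6*n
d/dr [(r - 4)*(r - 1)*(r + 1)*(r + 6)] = 4*r^3 + 6*r^2 - 50*r - 2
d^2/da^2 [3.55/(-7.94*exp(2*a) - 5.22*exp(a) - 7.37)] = (-3.55*(15.88*exp(a) + 5.22)*(31.76*exp(a) + 10.44)*exp(a) + (112.748*exp(a) + 18.531)*(7.94*exp(2*a) + 5.22*exp(a) + 7.37))*exp(a)/(7.94*exp(2*a) + 5.22*exp(a) + 7.37)^3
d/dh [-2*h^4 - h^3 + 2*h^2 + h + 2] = -8*h^3 - 3*h^2 + 4*h + 1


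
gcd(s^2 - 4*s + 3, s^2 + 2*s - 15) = s - 3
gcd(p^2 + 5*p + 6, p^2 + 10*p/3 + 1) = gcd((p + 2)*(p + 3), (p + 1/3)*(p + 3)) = p + 3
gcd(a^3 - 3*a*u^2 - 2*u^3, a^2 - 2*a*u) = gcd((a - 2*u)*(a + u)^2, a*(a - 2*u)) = -a + 2*u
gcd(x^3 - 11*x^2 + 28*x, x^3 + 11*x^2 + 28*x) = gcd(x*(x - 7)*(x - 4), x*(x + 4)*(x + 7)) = x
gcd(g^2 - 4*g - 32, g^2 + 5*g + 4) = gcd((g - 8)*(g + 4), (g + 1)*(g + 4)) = g + 4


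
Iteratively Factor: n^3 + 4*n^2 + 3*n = (n)*(n^2 + 4*n + 3) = n*(n + 1)*(n + 3)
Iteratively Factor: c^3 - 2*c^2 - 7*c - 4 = (c - 4)*(c^2 + 2*c + 1) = (c - 4)*(c + 1)*(c + 1)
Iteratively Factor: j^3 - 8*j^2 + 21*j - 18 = (j - 3)*(j^2 - 5*j + 6) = (j - 3)^2*(j - 2)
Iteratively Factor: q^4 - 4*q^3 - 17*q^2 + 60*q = (q + 4)*(q^3 - 8*q^2 + 15*q) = (q - 3)*(q + 4)*(q^2 - 5*q) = q*(q - 3)*(q + 4)*(q - 5)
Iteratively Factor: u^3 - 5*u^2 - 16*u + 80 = (u - 5)*(u^2 - 16) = (u - 5)*(u + 4)*(u - 4)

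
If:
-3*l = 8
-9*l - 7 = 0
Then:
No Solution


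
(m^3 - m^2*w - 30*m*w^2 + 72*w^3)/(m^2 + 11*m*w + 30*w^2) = (m^2 - 7*m*w + 12*w^2)/(m + 5*w)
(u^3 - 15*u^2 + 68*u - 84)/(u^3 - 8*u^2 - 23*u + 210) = (u - 2)/(u + 5)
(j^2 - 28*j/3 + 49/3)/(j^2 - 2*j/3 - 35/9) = 3*(j - 7)/(3*j + 5)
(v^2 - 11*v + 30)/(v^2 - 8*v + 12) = (v - 5)/(v - 2)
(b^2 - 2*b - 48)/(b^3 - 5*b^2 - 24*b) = (b + 6)/(b*(b + 3))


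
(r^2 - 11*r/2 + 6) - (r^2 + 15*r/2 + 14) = -13*r - 8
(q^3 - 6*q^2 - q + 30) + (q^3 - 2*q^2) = 2*q^3 - 8*q^2 - q + 30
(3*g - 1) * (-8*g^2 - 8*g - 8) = -24*g^3 - 16*g^2 - 16*g + 8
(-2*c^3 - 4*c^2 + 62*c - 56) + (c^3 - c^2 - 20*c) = -c^3 - 5*c^2 + 42*c - 56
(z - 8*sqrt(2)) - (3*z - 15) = -2*z - 8*sqrt(2) + 15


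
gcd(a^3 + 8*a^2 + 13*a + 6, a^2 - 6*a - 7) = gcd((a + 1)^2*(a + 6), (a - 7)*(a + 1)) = a + 1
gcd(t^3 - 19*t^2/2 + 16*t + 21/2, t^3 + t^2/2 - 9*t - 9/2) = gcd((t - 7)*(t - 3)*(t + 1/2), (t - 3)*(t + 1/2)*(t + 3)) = t^2 - 5*t/2 - 3/2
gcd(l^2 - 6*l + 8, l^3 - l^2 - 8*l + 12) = l - 2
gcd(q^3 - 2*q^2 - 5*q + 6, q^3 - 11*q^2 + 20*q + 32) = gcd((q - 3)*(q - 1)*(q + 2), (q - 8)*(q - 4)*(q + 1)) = 1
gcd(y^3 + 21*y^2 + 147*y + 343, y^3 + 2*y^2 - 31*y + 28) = y + 7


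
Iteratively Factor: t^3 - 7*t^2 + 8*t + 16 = (t - 4)*(t^2 - 3*t - 4) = (t - 4)*(t + 1)*(t - 4)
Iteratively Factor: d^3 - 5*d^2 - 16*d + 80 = (d - 4)*(d^2 - d - 20) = (d - 5)*(d - 4)*(d + 4)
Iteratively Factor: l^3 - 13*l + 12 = (l + 4)*(l^2 - 4*l + 3) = (l - 1)*(l + 4)*(l - 3)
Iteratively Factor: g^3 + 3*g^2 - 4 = (g + 2)*(g^2 + g - 2) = (g + 2)^2*(g - 1)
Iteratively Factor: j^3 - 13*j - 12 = (j + 1)*(j^2 - j - 12) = (j + 1)*(j + 3)*(j - 4)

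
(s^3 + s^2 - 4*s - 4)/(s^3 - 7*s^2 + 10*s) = (s^2 + 3*s + 2)/(s*(s - 5))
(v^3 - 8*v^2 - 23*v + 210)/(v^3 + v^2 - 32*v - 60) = (v - 7)/(v + 2)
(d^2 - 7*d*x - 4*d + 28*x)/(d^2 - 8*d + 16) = (d - 7*x)/(d - 4)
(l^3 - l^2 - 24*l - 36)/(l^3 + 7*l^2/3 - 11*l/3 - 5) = 3*(l^2 - 4*l - 12)/(3*l^2 - 2*l - 5)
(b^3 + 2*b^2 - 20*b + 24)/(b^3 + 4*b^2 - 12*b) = (b - 2)/b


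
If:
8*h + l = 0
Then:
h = -l/8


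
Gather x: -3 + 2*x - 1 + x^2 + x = x^2 + 3*x - 4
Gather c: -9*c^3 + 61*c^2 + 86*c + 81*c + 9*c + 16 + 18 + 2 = -9*c^3 + 61*c^2 + 176*c + 36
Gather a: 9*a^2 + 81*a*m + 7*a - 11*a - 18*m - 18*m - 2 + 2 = 9*a^2 + a*(81*m - 4) - 36*m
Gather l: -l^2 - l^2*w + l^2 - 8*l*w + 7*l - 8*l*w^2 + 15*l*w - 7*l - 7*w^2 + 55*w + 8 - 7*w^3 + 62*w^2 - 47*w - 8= -l^2*w + l*(-8*w^2 + 7*w) - 7*w^3 + 55*w^2 + 8*w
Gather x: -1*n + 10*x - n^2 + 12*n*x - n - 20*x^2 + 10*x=-n^2 - 2*n - 20*x^2 + x*(12*n + 20)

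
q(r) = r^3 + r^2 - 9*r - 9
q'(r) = 3*r^2 + 2*r - 9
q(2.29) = -12.36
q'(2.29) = 11.31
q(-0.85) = -1.24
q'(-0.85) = -8.53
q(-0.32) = -6.05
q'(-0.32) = -9.33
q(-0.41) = -5.21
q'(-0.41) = -9.32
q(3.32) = 8.74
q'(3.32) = 30.71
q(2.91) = -2.08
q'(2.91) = 22.22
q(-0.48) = -4.56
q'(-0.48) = -9.27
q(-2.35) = 4.69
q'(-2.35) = 2.87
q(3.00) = 0.00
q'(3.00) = 24.00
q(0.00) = -9.00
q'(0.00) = -9.00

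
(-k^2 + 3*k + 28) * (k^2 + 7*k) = -k^4 - 4*k^3 + 49*k^2 + 196*k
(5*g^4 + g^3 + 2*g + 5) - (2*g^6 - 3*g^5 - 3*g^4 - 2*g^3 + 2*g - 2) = -2*g^6 + 3*g^5 + 8*g^4 + 3*g^3 + 7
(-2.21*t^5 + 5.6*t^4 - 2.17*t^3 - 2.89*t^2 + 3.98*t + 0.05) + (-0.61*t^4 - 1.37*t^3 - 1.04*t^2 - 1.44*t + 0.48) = -2.21*t^5 + 4.99*t^4 - 3.54*t^3 - 3.93*t^2 + 2.54*t + 0.53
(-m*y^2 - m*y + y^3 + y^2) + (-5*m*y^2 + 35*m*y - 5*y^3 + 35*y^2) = -6*m*y^2 + 34*m*y - 4*y^3 + 36*y^2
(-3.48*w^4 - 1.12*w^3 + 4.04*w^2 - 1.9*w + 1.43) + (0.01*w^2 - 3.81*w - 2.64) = -3.48*w^4 - 1.12*w^3 + 4.05*w^2 - 5.71*w - 1.21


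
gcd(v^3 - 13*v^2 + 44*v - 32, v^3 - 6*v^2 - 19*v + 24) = v^2 - 9*v + 8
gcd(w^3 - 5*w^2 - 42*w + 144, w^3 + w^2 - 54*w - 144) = w^2 - 2*w - 48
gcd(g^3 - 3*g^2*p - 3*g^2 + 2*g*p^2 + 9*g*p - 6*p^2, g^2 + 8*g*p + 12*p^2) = 1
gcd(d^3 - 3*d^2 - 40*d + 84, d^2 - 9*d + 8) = 1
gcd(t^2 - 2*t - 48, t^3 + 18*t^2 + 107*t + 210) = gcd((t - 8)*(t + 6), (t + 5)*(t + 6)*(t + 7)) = t + 6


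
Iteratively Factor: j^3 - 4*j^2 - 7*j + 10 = (j + 2)*(j^2 - 6*j + 5) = (j - 5)*(j + 2)*(j - 1)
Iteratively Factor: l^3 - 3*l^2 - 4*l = (l - 4)*(l^2 + l) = l*(l - 4)*(l + 1)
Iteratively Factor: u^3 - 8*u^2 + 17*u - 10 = (u - 1)*(u^2 - 7*u + 10) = (u - 5)*(u - 1)*(u - 2)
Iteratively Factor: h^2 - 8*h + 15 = (h - 3)*(h - 5)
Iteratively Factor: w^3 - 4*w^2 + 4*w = (w - 2)*(w^2 - 2*w) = w*(w - 2)*(w - 2)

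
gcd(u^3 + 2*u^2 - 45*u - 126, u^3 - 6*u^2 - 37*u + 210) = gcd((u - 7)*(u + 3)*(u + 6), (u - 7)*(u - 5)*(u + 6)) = u^2 - u - 42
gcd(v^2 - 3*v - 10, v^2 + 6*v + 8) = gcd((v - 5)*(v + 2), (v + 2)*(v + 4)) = v + 2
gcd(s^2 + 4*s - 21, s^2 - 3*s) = s - 3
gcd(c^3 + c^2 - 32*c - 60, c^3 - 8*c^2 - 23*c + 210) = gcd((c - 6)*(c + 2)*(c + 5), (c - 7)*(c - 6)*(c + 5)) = c^2 - c - 30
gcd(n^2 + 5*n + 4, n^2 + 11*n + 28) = n + 4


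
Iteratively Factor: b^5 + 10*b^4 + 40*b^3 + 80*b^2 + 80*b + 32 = (b + 2)*(b^4 + 8*b^3 + 24*b^2 + 32*b + 16) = (b + 2)^2*(b^3 + 6*b^2 + 12*b + 8) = (b + 2)^3*(b^2 + 4*b + 4) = (b + 2)^4*(b + 2)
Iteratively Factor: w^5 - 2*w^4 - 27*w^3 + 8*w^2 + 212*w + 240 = (w + 3)*(w^4 - 5*w^3 - 12*w^2 + 44*w + 80) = (w + 2)*(w + 3)*(w^3 - 7*w^2 + 2*w + 40) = (w + 2)^2*(w + 3)*(w^2 - 9*w + 20) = (w - 4)*(w + 2)^2*(w + 3)*(w - 5)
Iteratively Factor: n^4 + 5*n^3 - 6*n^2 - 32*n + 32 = (n + 4)*(n^3 + n^2 - 10*n + 8) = (n - 2)*(n + 4)*(n^2 + 3*n - 4) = (n - 2)*(n - 1)*(n + 4)*(n + 4)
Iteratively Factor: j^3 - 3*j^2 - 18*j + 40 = (j - 2)*(j^2 - j - 20) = (j - 5)*(j - 2)*(j + 4)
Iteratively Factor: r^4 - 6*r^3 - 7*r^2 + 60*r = (r + 3)*(r^3 - 9*r^2 + 20*r) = (r - 4)*(r + 3)*(r^2 - 5*r) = r*(r - 4)*(r + 3)*(r - 5)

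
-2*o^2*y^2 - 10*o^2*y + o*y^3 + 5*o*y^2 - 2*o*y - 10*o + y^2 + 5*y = (-2*o + y)*(y + 5)*(o*y + 1)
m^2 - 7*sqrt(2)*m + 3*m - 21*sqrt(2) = (m + 3)*(m - 7*sqrt(2))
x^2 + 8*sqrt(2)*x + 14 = (x + sqrt(2))*(x + 7*sqrt(2))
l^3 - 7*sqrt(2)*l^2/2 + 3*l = l*(l - 3*sqrt(2))*(l - sqrt(2)/2)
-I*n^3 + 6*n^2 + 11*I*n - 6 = (n + 2*I)*(n + 3*I)*(-I*n + 1)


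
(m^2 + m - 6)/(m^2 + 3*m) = (m - 2)/m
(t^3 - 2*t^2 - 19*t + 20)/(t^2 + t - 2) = (t^2 - t - 20)/(t + 2)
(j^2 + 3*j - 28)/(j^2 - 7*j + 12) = (j + 7)/(j - 3)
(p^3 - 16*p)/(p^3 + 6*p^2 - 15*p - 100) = p*(p + 4)/(p^2 + 10*p + 25)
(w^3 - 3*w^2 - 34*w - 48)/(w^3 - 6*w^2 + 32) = (w^2 - 5*w - 24)/(w^2 - 8*w + 16)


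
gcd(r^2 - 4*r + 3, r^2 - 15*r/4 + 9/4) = r - 3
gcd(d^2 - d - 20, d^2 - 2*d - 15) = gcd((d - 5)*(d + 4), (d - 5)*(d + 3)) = d - 5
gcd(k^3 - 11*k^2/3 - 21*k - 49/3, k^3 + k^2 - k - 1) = k + 1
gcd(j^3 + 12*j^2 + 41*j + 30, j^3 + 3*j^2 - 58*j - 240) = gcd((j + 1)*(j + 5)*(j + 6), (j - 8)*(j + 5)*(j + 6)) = j^2 + 11*j + 30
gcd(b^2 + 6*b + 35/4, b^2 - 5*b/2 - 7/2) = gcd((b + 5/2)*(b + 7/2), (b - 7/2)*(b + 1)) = 1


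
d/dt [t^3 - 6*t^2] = 3*t*(t - 4)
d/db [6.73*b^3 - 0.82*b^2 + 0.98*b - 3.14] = 20.19*b^2 - 1.64*b + 0.98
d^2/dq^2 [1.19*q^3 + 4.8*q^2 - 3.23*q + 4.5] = 7.14*q + 9.6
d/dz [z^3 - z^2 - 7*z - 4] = 3*z^2 - 2*z - 7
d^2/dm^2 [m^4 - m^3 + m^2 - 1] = 12*m^2 - 6*m + 2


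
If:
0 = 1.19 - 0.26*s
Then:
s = 4.58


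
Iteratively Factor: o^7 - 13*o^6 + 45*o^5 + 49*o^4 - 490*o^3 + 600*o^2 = (o)*(o^6 - 13*o^5 + 45*o^4 + 49*o^3 - 490*o^2 + 600*o) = o*(o - 5)*(o^5 - 8*o^4 + 5*o^3 + 74*o^2 - 120*o) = o^2*(o - 5)*(o^4 - 8*o^3 + 5*o^2 + 74*o - 120) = o^2*(o - 5)*(o + 3)*(o^3 - 11*o^2 + 38*o - 40) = o^2*(o - 5)^2*(o + 3)*(o^2 - 6*o + 8) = o^2*(o - 5)^2*(o - 4)*(o + 3)*(o - 2)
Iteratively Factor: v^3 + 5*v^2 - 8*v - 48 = (v + 4)*(v^2 + v - 12) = (v - 3)*(v + 4)*(v + 4)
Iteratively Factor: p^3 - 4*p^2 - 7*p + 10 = (p + 2)*(p^2 - 6*p + 5) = (p - 5)*(p + 2)*(p - 1)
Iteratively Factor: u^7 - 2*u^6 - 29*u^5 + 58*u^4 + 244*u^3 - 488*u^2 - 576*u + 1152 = (u - 2)*(u^6 - 29*u^4 + 244*u^2 - 576) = (u - 2)^2*(u^5 + 2*u^4 - 25*u^3 - 50*u^2 + 144*u + 288) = (u - 3)*(u - 2)^2*(u^4 + 5*u^3 - 10*u^2 - 80*u - 96) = (u - 3)*(u - 2)^2*(u + 2)*(u^3 + 3*u^2 - 16*u - 48) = (u - 3)*(u - 2)^2*(u + 2)*(u + 4)*(u^2 - u - 12) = (u - 3)*(u - 2)^2*(u + 2)*(u + 3)*(u + 4)*(u - 4)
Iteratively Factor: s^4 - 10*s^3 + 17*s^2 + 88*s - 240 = (s - 5)*(s^3 - 5*s^2 - 8*s + 48) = (s - 5)*(s - 4)*(s^2 - s - 12) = (s - 5)*(s - 4)^2*(s + 3)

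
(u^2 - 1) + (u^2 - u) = 2*u^2 - u - 1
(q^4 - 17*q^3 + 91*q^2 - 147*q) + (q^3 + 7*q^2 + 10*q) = q^4 - 16*q^3 + 98*q^2 - 137*q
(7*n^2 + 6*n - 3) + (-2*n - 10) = 7*n^2 + 4*n - 13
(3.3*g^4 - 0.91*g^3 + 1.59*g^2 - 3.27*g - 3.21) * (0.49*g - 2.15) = 1.617*g^5 - 7.5409*g^4 + 2.7356*g^3 - 5.0208*g^2 + 5.4576*g + 6.9015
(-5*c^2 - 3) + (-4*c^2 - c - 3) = -9*c^2 - c - 6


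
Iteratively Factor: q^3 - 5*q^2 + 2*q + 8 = (q - 4)*(q^2 - q - 2) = (q - 4)*(q - 2)*(q + 1)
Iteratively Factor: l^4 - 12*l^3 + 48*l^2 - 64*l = (l - 4)*(l^3 - 8*l^2 + 16*l) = l*(l - 4)*(l^2 - 8*l + 16) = l*(l - 4)^2*(l - 4)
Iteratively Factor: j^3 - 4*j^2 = (j)*(j^2 - 4*j) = j*(j - 4)*(j)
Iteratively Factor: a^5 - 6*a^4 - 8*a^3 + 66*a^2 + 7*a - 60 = (a - 4)*(a^4 - 2*a^3 - 16*a^2 + 2*a + 15) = (a - 5)*(a - 4)*(a^3 + 3*a^2 - a - 3) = (a - 5)*(a - 4)*(a + 1)*(a^2 + 2*a - 3) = (a - 5)*(a - 4)*(a + 1)*(a + 3)*(a - 1)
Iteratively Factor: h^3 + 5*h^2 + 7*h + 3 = (h + 3)*(h^2 + 2*h + 1) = (h + 1)*(h + 3)*(h + 1)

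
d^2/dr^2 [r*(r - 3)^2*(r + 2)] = 12*r^2 - 24*r - 6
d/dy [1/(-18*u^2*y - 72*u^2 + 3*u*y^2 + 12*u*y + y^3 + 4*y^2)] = (18*u^2 - 6*u*y - 12*u - 3*y^2 - 8*y)/(-18*u^2*y - 72*u^2 + 3*u*y^2 + 12*u*y + y^3 + 4*y^2)^2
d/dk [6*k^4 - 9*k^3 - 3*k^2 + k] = 24*k^3 - 27*k^2 - 6*k + 1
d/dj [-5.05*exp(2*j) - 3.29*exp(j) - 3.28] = (-10.1*exp(j) - 3.29)*exp(j)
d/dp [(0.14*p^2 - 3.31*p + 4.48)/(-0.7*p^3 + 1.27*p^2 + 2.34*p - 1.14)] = (0.098*p^4 - 4.634*p^3 + 13.9393*p^2 - 11.6984*p - 6.7098)/(0.49*p^6 - 1.778*p^5 - 1.6631*p^4 + 7.5396*p^3 + 2.58*p^2 - 5.3352*p + 1.2996)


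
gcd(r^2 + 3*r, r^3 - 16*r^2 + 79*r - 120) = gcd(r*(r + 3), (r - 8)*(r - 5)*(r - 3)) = 1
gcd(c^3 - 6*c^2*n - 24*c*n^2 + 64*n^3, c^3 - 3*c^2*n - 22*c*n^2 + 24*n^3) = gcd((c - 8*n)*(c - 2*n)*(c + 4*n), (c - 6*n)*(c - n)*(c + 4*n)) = c + 4*n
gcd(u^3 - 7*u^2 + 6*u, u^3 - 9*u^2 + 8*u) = u^2 - u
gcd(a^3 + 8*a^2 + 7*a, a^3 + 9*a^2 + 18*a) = a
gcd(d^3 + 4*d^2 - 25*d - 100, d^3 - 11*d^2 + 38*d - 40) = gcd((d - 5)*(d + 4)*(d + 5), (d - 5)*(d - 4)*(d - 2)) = d - 5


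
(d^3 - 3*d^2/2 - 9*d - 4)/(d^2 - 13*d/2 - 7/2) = (d^2 - 2*d - 8)/(d - 7)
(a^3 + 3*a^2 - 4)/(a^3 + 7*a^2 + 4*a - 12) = (a + 2)/(a + 6)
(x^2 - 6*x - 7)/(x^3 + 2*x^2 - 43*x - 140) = (x + 1)/(x^2 + 9*x + 20)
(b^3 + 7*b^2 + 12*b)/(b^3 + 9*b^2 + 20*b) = (b + 3)/(b + 5)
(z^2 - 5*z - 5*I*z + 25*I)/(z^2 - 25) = (z - 5*I)/(z + 5)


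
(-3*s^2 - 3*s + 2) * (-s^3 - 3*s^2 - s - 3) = 3*s^5 + 12*s^4 + 10*s^3 + 6*s^2 + 7*s - 6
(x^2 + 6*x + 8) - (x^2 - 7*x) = 13*x + 8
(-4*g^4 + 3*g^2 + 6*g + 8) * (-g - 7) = 4*g^5 + 28*g^4 - 3*g^3 - 27*g^2 - 50*g - 56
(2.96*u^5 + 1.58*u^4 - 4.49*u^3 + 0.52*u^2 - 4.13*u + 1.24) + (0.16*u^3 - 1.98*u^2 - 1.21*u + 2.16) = 2.96*u^5 + 1.58*u^4 - 4.33*u^3 - 1.46*u^2 - 5.34*u + 3.4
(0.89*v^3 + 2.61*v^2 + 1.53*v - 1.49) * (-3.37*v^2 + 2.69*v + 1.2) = -2.9993*v^5 - 6.4016*v^4 + 2.9328*v^3 + 12.269*v^2 - 2.1721*v - 1.788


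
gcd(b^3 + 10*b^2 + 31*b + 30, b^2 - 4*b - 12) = b + 2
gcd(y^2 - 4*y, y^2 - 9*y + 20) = y - 4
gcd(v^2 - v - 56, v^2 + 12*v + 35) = v + 7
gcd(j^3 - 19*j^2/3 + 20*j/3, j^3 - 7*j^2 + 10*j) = j^2 - 5*j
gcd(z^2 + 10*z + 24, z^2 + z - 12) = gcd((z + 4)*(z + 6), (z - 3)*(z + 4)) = z + 4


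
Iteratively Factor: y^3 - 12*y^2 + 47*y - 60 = (y - 3)*(y^2 - 9*y + 20) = (y - 4)*(y - 3)*(y - 5)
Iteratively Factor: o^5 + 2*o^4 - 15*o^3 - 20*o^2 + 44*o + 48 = (o + 1)*(o^4 + o^3 - 16*o^2 - 4*o + 48) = (o + 1)*(o + 2)*(o^3 - o^2 - 14*o + 24) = (o - 2)*(o + 1)*(o + 2)*(o^2 + o - 12) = (o - 2)*(o + 1)*(o + 2)*(o + 4)*(o - 3)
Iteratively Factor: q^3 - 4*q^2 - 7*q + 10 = (q - 5)*(q^2 + q - 2) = (q - 5)*(q - 1)*(q + 2)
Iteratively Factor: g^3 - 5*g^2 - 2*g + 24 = (g - 3)*(g^2 - 2*g - 8) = (g - 4)*(g - 3)*(g + 2)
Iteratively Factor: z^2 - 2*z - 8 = (z + 2)*(z - 4)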